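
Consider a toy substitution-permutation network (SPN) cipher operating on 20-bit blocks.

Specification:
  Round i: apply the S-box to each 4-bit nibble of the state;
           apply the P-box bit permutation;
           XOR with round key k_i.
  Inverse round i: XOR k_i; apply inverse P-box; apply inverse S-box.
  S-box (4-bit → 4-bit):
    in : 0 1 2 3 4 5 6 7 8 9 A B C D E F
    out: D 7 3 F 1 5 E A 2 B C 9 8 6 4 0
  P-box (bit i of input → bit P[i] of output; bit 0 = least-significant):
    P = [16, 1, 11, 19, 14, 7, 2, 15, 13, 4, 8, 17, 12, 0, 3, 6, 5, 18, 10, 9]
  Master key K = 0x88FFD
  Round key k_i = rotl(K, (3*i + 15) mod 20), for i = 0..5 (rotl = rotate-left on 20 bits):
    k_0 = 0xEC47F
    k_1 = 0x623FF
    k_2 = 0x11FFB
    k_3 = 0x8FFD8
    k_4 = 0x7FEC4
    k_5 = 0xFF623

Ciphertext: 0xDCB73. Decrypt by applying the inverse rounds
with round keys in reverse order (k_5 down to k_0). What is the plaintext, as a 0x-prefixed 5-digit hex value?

0x46654

s_0 = ciphertext = 0xDCB73
s_1 = InvRound(s_0, k_5) = 0xEB3FE
s_2 = InvRound(s_1, k_4) = 0x5ED43
s_3 = InvRound(s_2, k_3) = 0x71889
s_4 = InvRound(s_3, k_2) = 0x3C6F8
s_5 = InvRound(s_4, k_1) = 0xD8502
s_6 = InvRound(s_5, k_0) = 0x46654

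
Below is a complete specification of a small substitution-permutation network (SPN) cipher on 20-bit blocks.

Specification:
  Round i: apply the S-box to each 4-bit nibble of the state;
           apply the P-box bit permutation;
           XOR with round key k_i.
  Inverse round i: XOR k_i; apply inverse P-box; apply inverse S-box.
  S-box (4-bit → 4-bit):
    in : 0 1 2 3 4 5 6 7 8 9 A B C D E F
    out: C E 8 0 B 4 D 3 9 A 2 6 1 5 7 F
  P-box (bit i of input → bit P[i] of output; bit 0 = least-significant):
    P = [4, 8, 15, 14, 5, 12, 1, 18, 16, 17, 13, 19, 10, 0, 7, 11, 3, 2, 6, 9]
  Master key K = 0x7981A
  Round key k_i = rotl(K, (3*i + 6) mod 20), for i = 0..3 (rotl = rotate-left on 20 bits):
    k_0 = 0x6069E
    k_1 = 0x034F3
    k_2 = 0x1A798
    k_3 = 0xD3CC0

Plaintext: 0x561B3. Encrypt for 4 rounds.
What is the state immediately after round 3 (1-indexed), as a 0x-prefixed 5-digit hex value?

0xAF4BA

s_0 = plaintext = 0x561B3
s_1 = Round(s_0, k_0) = 0xC3A5C
s_2 = Round(s_1, k_1) = 0x234E9
s_3 = Round(s_2, k_2) = 0xAF4BA
s_4 = Round(s_3, k_3) = 0x62147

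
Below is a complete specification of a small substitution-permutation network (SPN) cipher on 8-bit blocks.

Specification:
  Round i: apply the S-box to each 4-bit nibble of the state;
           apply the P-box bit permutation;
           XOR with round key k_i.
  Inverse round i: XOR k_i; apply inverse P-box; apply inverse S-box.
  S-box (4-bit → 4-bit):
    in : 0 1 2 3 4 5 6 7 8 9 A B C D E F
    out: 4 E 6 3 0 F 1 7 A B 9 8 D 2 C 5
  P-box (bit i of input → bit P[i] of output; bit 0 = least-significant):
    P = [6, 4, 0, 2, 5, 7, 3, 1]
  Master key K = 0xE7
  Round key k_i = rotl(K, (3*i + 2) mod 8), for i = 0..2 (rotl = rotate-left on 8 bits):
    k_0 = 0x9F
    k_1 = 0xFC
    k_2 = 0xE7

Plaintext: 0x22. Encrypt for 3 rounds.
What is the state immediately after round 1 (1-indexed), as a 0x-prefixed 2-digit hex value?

s_0 = plaintext = 0x22
s_1 = Round(s_0, k_0) = 0x06
s_2 = Round(s_1, k_1) = 0xB4
s_3 = Round(s_2, k_2) = 0xE5

0x06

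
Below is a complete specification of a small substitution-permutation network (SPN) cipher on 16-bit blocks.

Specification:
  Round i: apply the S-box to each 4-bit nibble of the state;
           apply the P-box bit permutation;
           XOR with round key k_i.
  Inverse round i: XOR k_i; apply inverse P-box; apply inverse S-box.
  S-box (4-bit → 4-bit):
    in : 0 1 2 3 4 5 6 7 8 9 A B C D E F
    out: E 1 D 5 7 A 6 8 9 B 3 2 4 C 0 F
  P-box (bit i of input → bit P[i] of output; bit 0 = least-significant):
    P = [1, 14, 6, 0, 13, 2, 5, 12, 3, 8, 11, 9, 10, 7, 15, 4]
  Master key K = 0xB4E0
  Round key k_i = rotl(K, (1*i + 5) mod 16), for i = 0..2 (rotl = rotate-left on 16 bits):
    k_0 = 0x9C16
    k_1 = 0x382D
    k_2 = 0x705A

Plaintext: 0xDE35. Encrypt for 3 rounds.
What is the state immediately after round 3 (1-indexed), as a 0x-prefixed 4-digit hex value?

0xDB8A

s_0 = plaintext = 0xDE35
s_1 = Round(s_0, k_0) = 0x7C27
s_2 = Round(s_1, k_1) = 0x001C
s_3 = Round(s_2, k_2) = 0xDB8A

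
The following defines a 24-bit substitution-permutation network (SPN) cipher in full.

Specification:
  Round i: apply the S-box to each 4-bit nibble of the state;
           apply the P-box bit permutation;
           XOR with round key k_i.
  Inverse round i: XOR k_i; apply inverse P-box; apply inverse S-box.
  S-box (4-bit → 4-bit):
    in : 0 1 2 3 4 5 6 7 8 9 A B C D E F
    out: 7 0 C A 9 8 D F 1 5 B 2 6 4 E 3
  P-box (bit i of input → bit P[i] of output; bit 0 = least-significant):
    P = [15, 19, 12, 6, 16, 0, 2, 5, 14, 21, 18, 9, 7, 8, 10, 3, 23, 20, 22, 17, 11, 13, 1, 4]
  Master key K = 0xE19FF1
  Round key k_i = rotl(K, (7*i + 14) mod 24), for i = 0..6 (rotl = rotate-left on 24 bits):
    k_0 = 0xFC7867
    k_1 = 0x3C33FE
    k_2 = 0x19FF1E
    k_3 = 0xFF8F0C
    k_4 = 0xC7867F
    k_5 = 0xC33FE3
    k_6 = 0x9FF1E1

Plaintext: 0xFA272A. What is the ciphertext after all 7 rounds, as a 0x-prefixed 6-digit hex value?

0xC09C7B

s_0 = plaintext = 0xFA272A
s_1 = Round(s_0, k_0) = 0x42960B
s_2 = Round(s_1, k_1) = 0x737D6B
s_3 = Round(s_2, k_2) = 0x06D2A0
s_4 = Round(s_3, k_3) = 0x30312F
s_5 = Round(s_4, k_4) = 0x1F2743
s_6 = Round(s_5, k_5) = 0x7E798B
s_7 = Round(s_6, k_6) = 0xC09C7B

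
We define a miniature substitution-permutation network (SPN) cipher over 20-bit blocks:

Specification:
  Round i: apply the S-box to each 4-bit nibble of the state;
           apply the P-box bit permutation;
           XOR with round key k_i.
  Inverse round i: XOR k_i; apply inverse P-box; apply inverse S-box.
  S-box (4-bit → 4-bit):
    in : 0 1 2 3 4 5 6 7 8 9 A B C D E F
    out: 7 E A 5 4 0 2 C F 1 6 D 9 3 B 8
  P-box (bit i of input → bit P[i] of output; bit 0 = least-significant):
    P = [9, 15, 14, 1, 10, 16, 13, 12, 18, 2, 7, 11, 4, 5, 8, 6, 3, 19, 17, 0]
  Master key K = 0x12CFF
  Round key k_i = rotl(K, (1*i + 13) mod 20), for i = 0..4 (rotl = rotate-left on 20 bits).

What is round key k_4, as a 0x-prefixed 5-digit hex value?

K = 0x12CFF
k_0 = rotl(K, (1*0+13) mod 20) = rotl(K, 13) = 0xFE259
k_1 = rotl(K, (1*1+13) mod 20) = rotl(K, 14) = 0xFC4B3
k_2 = rotl(K, (1*2+13) mod 20) = rotl(K, 15) = 0xF8967
k_3 = rotl(K, (1*3+13) mod 20) = rotl(K, 16) = 0xF12CF
k_4 = rotl(K, (1*4+13) mod 20) = rotl(K, 17) = 0xE259F

0xE259F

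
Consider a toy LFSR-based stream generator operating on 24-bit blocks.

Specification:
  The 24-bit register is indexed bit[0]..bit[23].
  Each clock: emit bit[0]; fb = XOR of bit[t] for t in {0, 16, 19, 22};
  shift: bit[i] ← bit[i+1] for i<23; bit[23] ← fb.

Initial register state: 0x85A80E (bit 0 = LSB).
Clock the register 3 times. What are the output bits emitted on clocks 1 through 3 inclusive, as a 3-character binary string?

reg_0 = 0x85A80E
clock 1: out=0, reg = 0xC2D407
clock 2: out=1, reg = 0x616A03
clock 3: out=1, reg = 0xB0B501

011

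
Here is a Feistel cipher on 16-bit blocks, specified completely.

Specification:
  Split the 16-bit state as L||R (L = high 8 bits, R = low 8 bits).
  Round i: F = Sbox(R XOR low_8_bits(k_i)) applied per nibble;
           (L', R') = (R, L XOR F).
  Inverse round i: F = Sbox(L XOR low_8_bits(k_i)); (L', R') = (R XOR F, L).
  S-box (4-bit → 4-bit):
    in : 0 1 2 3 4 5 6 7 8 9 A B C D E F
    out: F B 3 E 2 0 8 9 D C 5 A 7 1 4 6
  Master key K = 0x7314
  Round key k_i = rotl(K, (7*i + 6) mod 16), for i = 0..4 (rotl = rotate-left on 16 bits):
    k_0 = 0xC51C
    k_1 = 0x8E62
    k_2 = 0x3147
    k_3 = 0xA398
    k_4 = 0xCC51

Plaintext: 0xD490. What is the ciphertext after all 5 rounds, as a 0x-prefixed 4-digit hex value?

s_0 = plaintext = 0xD490
s_1 = Round(s_0, k_0) = 0x9003
s_2 = Round(s_1, k_1) = 0x031B
s_3 = Round(s_2, k_2) = 0x1B04
s_4 = Round(s_3, k_3) = 0x04DC
s_5 = Round(s_4, k_4) = 0xDCD5

0xDCD5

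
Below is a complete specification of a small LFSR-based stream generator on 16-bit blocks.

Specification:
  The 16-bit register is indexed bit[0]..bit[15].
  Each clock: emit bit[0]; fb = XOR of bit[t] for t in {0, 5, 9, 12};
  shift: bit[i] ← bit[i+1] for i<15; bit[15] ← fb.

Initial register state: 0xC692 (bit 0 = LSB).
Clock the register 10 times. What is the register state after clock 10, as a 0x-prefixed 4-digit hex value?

reg_0 = 0xC692
clock 1: out=0, reg = 0xE349
clock 2: out=1, reg = 0x71A4
clock 3: out=0, reg = 0x38D2
clock 4: out=0, reg = 0x9C69
clock 5: out=1, reg = 0xCE34
clock 6: out=0, reg = 0x671A
clock 7: out=0, reg = 0xB38D
clock 8: out=1, reg = 0xD9C6
clock 9: out=0, reg = 0xECE3
clock 10: out=1, reg = 0x7671

0x7671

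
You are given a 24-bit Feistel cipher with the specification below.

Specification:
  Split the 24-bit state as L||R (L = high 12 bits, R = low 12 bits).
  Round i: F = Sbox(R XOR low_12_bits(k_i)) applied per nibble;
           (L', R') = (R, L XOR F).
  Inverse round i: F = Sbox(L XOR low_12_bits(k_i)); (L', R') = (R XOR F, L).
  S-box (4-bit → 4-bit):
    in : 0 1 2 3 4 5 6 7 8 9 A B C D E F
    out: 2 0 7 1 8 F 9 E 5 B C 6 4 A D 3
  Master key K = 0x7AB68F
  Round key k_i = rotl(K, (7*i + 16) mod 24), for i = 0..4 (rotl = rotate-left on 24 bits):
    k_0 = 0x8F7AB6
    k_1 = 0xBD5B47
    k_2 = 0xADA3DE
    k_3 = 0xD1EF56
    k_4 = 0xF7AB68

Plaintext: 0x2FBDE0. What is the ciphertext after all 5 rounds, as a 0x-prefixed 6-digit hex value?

s_0 = plaintext = 0x2FBDE0
s_1 = Round(s_0, k_0) = 0xDE0C02
s_2 = Round(s_1, k_1) = 0xC0236F
s_3 = Round(s_2, k_2) = 0x36FE62
s_4 = Round(s_3, k_3) = 0xE62377
s_5 = Round(s_4, k_4) = 0x377B61

0x377B61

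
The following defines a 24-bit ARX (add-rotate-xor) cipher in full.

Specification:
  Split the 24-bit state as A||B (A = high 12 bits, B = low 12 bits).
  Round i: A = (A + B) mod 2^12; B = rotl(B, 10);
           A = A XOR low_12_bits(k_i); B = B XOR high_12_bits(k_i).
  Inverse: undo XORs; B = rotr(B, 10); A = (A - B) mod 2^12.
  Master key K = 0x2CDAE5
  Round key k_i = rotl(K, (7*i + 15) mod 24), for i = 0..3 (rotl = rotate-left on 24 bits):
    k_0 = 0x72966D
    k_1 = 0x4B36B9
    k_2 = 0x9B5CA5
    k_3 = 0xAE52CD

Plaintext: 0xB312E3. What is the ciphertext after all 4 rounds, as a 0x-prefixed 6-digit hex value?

s_0 = plaintext = 0xB312E3
s_1 = Round(s_0, k_0) = 0x879B91
s_2 = Round(s_1, k_1) = 0x2B3257
s_3 = Round(s_2, k_2) = 0x9AF520
s_4 = Round(s_3, k_3) = 0xC02BAD

0xC02BAD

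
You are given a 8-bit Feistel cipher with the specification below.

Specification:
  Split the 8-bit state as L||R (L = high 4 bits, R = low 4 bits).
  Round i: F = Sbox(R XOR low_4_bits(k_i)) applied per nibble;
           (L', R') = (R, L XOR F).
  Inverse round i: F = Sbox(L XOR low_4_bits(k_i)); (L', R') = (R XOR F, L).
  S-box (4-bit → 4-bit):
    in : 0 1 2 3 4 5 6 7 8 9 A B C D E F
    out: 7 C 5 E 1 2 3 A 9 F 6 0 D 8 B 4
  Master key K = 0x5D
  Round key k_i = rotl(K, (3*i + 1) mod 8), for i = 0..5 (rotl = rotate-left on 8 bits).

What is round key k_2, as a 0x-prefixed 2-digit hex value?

0xAE

K = 0x5D
k_0 = rotl(K, (3*0+1) mod 8) = rotl(K, 1) = 0xBA
k_1 = rotl(K, (3*1+1) mod 8) = rotl(K, 4) = 0xD5
k_2 = rotl(K, (3*2+1) mod 8) = rotl(K, 7) = 0xAE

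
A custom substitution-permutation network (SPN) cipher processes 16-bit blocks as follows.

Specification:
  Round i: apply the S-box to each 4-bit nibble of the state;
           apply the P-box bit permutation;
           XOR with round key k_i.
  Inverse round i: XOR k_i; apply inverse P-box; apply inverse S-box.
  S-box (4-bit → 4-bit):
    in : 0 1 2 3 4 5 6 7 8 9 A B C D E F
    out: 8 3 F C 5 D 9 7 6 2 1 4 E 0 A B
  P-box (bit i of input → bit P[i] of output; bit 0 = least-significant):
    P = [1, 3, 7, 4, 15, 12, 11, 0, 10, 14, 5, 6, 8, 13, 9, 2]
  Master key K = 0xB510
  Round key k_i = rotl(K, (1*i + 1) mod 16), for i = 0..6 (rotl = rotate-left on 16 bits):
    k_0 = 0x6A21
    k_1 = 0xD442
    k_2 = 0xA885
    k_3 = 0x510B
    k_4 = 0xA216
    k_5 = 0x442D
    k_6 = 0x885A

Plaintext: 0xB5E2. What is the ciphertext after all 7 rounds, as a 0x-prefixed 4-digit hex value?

s_0 = plaintext = 0xB5E2
s_1 = Round(s_0, k_0) = 0x7CDA
s_2 = Round(s_1, k_1) = 0xB720
s_3 = Round(s_2, k_2) = 0x76B4
s_4 = Round(s_3, k_3) = 0x7EC9
s_5 = Round(s_4, k_4) = 0xD95F
s_6 = Round(s_5, k_5) = 0x8C36
s_7 = Round(s_6, k_6) = 0xE229

0xE229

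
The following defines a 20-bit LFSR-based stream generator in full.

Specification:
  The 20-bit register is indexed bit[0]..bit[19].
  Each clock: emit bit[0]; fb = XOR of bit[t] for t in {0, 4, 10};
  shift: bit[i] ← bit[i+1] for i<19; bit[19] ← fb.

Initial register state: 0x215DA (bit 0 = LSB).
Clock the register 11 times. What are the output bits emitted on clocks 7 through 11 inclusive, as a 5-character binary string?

11101

reg_0 = 0x215DA
clock 1: out=0, reg = 0x10AED
clock 2: out=1, reg = 0x88576
clock 3: out=0, reg = 0x442BB
clock 4: out=1, reg = 0x2215D
clock 5: out=1, reg = 0x110AE
clock 6: out=0, reg = 0x08857
clock 7: out=1, reg = 0x0442B
clock 8: out=1, reg = 0x02215
clock 9: out=1, reg = 0x0110A
clock 10: out=0, reg = 0x00885
clock 11: out=1, reg = 0x80442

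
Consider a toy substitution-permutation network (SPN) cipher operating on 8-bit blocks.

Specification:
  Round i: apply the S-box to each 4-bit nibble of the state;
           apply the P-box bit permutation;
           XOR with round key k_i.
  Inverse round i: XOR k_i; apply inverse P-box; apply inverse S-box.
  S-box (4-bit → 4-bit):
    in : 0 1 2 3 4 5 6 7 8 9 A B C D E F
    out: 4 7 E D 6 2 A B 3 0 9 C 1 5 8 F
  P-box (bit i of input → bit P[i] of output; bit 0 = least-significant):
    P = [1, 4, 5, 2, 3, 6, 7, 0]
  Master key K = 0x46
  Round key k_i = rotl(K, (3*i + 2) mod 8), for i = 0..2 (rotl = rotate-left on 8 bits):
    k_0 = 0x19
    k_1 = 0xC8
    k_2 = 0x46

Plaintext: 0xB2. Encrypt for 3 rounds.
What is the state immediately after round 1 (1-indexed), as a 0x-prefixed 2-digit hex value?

s_0 = plaintext = 0xB2
s_1 = Round(s_0, k_0) = 0xAC
s_2 = Round(s_1, k_1) = 0xC3
s_3 = Round(s_2, k_2) = 0x68

0xAC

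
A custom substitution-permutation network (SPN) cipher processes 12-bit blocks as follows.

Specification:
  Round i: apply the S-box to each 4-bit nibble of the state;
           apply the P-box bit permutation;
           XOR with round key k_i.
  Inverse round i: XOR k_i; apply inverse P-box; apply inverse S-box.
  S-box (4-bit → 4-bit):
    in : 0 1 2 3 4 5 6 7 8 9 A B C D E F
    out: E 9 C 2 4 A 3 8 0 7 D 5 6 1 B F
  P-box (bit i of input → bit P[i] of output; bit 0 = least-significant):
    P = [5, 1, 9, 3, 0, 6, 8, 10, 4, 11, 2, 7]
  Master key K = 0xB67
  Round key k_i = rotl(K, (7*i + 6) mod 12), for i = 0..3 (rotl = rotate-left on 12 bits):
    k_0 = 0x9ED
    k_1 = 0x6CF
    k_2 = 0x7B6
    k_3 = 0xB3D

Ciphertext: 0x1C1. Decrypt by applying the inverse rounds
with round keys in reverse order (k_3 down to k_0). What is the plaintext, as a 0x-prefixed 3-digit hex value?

s_0 = ciphertext = 0x1C1
s_1 = InvRound(s_0, k_3) = 0xF3A
s_2 = InvRound(s_1, k_2) = 0x087
s_3 = InvRound(s_2, k_1) = 0x852
s_4 = InvRound(s_3, k_0) = 0xABE

0xABE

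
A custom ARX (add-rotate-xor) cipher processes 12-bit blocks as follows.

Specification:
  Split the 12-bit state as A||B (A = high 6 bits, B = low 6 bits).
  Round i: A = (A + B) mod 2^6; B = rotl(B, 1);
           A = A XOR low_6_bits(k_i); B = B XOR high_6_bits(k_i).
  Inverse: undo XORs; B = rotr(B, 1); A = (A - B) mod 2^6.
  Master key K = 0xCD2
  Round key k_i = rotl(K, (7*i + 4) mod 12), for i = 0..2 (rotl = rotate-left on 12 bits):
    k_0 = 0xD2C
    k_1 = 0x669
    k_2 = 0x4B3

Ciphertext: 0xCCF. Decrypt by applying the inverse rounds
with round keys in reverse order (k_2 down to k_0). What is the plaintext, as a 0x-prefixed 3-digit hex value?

s_0 = ciphertext = 0xCCF
s_1 = InvRound(s_0, k_2) = 0x4AE
s_2 = InvRound(s_1, k_1) = 0x03B
s_3 = InvRound(s_2, k_0) = 0x167

0x167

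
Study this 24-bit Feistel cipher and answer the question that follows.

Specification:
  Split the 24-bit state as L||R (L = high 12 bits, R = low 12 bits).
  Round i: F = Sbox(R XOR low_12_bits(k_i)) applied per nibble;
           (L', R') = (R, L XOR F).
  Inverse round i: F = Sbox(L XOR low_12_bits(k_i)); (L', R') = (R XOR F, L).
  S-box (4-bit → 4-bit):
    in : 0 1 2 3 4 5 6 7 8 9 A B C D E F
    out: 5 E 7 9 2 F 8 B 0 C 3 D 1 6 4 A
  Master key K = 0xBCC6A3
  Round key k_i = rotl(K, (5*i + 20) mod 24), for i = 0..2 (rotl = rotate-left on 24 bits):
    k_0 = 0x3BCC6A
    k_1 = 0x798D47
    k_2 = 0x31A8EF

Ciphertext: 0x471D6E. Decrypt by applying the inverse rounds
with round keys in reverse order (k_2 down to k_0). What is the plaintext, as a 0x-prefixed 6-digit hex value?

0x45CA37

s_0 = ciphertext = 0x471D6E
s_1 = InvRound(s_0, k_2) = 0xCAA471
s_2 = InvRound(s_1, k_1) = 0xA37CAA
s_3 = InvRound(s_2, k_0) = 0x45CA37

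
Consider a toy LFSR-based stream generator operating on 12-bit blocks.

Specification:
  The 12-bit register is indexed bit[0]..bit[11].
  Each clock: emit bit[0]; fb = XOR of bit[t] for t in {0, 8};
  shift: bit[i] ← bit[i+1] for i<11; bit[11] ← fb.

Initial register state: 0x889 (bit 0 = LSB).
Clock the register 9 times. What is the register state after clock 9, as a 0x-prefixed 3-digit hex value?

reg_0 = 0x889
clock 1: out=1, reg = 0xC44
clock 2: out=0, reg = 0x622
clock 3: out=0, reg = 0x311
clock 4: out=1, reg = 0x188
clock 5: out=0, reg = 0x8C4
clock 6: out=0, reg = 0x462
clock 7: out=0, reg = 0x231
clock 8: out=1, reg = 0x918
clock 9: out=0, reg = 0xC8C

0xC8C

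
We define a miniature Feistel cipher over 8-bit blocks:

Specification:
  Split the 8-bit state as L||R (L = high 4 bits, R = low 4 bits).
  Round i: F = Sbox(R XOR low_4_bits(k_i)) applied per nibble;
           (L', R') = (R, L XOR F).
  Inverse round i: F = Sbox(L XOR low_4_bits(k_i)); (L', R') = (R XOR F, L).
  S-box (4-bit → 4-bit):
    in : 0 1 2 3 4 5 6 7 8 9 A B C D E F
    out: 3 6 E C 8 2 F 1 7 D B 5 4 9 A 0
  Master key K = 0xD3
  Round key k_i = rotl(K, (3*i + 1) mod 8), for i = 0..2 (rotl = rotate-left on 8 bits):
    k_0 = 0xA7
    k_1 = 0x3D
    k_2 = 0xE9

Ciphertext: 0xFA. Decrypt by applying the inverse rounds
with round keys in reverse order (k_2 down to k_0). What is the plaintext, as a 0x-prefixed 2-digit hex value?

s_0 = ciphertext = 0xFA
s_1 = InvRound(s_0, k_2) = 0x5F
s_2 = InvRound(s_1, k_1) = 0x85
s_3 = InvRound(s_2, k_0) = 0x58

0x58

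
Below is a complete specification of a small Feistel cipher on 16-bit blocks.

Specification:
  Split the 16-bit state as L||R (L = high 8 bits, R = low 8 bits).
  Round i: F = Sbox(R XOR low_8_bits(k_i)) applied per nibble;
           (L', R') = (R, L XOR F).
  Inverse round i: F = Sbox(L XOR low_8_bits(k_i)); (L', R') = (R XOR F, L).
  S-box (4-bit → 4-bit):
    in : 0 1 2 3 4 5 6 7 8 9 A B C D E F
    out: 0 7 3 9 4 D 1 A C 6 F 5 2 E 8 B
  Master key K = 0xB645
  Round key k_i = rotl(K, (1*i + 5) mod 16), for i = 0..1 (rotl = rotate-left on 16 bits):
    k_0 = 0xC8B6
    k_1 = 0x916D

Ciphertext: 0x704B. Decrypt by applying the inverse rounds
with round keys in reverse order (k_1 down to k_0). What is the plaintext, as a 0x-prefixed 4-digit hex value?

0xB935

s_0 = ciphertext = 0x704B
s_1 = InvRound(s_0, k_1) = 0x3570
s_2 = InvRound(s_1, k_0) = 0xB935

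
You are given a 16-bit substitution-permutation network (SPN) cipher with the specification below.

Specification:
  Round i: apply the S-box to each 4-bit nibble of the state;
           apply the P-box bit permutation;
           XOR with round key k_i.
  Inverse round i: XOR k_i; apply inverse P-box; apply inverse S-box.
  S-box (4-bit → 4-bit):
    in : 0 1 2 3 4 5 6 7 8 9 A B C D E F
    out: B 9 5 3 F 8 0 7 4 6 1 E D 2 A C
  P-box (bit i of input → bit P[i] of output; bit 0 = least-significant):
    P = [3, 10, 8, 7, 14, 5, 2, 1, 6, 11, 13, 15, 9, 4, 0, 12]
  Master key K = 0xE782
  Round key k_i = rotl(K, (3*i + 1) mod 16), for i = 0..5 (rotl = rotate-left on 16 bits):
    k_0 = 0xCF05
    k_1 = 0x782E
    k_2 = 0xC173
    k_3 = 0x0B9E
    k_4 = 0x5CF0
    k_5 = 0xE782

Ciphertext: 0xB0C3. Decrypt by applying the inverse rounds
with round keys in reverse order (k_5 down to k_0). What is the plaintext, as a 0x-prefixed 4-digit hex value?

0xEB09

s_0 = ciphertext = 0xB0C3
s_1 = InvRound(s_0, k_5) = 0xCAA9
s_2 = InvRound(s_1, k_4) = 0x4163
s_3 = InvRound(s_2, k_3) = 0x7371
s_4 = InvRound(s_3, k_2) = 0x1F56
s_5 = InvRound(s_4, k_1) = 0x3237
s_6 = InvRound(s_5, k_0) = 0xEB09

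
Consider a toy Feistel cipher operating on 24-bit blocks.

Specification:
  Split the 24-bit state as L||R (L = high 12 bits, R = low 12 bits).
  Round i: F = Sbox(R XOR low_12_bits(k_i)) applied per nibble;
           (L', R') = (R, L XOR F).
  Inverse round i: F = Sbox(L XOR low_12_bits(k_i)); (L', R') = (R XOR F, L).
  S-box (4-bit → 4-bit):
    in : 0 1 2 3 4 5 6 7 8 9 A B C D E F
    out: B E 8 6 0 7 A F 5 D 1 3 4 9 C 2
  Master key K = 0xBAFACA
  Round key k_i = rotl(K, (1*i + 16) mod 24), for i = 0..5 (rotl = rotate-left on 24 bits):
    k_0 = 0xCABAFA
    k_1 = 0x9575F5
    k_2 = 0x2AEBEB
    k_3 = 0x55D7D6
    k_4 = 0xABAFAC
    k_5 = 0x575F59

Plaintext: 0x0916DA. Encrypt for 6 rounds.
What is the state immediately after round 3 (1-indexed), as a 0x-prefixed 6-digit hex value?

s_0 = plaintext = 0x0916DA
s_1 = Round(s_0, k_0) = 0x6DA41A
s_2 = Round(s_1, k_1) = 0x41A818
s_3 = Round(s_2, k_2) = 0x81823C
s_4 = Round(s_3, k_3) = 0x23CFD9
s_5 = Round(s_4, k_4) = 0xFD99CB
s_6 = Round(s_5, k_5) = 0x9CB501

0x81823C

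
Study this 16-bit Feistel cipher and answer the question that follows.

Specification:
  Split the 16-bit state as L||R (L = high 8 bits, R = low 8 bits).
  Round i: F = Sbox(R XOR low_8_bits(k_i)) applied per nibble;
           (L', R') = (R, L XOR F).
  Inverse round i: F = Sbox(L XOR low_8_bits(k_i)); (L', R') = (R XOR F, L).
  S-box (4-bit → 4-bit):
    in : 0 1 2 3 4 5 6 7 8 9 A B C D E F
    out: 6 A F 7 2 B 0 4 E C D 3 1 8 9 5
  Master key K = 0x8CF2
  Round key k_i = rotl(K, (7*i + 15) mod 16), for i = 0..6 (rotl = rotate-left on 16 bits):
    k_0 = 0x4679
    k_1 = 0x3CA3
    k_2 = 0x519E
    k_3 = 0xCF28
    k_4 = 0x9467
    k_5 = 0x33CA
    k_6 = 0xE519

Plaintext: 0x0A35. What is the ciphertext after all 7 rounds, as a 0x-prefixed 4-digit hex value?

0xBEFB

s_0 = plaintext = 0x0A35
s_1 = Round(s_0, k_0) = 0x352B
s_2 = Round(s_1, k_1) = 0x2BDB
s_3 = Round(s_2, k_2) = 0xDB00
s_4 = Round(s_3, k_3) = 0x0025
s_5 = Round(s_4, k_4) = 0x252F
s_6 = Round(s_5, k_5) = 0x2FBE
s_7 = Round(s_6, k_6) = 0xBEFB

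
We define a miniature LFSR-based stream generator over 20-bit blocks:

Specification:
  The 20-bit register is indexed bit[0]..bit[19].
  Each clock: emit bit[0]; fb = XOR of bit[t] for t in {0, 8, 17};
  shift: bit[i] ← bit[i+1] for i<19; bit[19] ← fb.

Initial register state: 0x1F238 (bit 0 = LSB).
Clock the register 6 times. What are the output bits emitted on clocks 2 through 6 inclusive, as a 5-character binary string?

reg_0 = 0x1F238
clock 1: out=0, reg = 0x0F91C
clock 2: out=0, reg = 0x87C8E
clock 3: out=0, reg = 0x43E47
clock 4: out=1, reg = 0xA1F23
clock 5: out=1, reg = 0xD0F91
clock 6: out=1, reg = 0x687C8

00111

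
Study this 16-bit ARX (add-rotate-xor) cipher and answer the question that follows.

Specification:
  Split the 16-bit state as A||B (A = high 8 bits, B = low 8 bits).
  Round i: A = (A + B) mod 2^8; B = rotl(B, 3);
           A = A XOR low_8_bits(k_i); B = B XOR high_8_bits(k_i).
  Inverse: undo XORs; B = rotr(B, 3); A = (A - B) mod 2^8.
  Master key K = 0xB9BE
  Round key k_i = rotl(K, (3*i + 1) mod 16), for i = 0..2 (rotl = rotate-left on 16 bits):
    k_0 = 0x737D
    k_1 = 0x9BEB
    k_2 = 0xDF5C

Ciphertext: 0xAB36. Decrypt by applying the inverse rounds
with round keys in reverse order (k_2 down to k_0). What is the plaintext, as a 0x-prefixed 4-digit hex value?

s_0 = ciphertext = 0xAB36
s_1 = InvRound(s_0, k_2) = 0xBA3D
s_2 = InvRound(s_1, k_1) = 0x7DD4
s_3 = InvRound(s_2, k_0) = 0x0CF4

0x0CF4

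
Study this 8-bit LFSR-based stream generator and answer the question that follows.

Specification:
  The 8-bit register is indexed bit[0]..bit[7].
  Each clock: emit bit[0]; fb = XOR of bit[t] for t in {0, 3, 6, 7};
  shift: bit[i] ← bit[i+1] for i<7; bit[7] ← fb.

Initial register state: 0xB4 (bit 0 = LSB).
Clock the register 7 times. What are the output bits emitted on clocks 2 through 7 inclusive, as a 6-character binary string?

010110

reg_0 = 0xB4
clock 1: out=0, reg = 0xDA
clock 2: out=0, reg = 0xED
clock 3: out=1, reg = 0x76
clock 4: out=0, reg = 0xBB
clock 5: out=1, reg = 0xDD
clock 6: out=1, reg = 0x6E
clock 7: out=0, reg = 0x37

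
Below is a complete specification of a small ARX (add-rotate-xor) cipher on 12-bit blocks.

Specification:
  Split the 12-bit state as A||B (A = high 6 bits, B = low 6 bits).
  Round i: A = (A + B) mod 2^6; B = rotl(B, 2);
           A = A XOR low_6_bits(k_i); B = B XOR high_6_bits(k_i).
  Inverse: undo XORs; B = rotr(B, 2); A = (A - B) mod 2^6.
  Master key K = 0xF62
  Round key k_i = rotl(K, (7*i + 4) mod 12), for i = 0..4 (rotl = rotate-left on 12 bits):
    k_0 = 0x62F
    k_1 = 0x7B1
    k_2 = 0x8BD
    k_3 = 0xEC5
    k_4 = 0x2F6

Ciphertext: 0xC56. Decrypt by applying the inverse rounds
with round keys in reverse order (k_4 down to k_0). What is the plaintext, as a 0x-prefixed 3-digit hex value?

0x396

s_0 = ciphertext = 0xC56
s_1 = InvRound(s_0, k_4) = 0xC17
s_2 = InvRound(s_1, k_3) = 0xA8B
s_3 = InvRound(s_2, k_2) = 0xF5A
s_4 = InvRound(s_3, k_1) = 0x2C1
s_5 = InvRound(s_4, k_0) = 0x396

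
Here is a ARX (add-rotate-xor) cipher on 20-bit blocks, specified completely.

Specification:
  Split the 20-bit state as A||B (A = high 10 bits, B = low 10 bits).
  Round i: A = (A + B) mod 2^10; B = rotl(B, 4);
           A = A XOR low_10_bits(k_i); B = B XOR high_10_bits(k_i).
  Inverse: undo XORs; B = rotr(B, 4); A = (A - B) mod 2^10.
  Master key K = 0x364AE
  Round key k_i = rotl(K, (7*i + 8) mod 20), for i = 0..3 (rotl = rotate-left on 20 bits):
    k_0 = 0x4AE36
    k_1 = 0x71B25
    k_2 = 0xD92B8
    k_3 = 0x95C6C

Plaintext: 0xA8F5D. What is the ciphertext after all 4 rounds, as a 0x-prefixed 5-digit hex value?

0xCE1B3

s_0 = plaintext = 0xA8F5D
s_1 = Round(s_0, k_0) = 0x0D8F6
s_2 = Round(s_1, k_1) = 0x826A5
s_3 = Round(s_2, k_2) = 0x8593E
s_4 = Round(s_3, k_3) = 0xCE1B3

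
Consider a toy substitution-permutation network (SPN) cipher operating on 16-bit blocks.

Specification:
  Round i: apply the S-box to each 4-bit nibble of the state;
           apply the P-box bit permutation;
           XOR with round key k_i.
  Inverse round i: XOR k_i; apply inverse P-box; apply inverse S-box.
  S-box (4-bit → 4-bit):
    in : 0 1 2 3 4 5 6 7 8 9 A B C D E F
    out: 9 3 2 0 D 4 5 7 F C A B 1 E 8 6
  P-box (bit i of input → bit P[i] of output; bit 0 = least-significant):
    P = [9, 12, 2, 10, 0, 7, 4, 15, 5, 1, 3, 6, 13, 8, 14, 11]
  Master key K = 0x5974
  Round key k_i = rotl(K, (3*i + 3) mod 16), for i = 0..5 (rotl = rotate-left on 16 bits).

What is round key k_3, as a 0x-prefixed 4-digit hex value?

0x4597

K = 0x5974
k_0 = rotl(K, (3*0+3) mod 16) = rotl(K, 3) = 0xCBA2
k_1 = rotl(K, (3*1+3) mod 16) = rotl(K, 6) = 0x5D16
k_2 = rotl(K, (3*2+3) mod 16) = rotl(K, 9) = 0xE8B2
k_3 = rotl(K, (3*3+3) mod 16) = rotl(K, 12) = 0x4597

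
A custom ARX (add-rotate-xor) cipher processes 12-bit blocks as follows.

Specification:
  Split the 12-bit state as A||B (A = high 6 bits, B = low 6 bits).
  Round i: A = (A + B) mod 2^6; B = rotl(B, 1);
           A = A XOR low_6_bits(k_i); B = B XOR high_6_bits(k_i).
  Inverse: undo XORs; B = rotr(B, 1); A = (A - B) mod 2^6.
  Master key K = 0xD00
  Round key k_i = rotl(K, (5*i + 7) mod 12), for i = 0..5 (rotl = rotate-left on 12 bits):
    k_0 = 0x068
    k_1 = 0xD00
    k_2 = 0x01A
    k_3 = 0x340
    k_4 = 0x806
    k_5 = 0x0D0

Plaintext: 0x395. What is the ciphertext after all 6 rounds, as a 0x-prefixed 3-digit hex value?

0x84E

s_0 = plaintext = 0x395
s_1 = Round(s_0, k_0) = 0x2EB
s_2 = Round(s_1, k_1) = 0xDA3
s_3 = Round(s_2, k_2) = 0x0C7
s_4 = Round(s_3, k_3) = 0x283
s_5 = Round(s_4, k_4) = 0x2E6
s_6 = Round(s_5, k_5) = 0x84E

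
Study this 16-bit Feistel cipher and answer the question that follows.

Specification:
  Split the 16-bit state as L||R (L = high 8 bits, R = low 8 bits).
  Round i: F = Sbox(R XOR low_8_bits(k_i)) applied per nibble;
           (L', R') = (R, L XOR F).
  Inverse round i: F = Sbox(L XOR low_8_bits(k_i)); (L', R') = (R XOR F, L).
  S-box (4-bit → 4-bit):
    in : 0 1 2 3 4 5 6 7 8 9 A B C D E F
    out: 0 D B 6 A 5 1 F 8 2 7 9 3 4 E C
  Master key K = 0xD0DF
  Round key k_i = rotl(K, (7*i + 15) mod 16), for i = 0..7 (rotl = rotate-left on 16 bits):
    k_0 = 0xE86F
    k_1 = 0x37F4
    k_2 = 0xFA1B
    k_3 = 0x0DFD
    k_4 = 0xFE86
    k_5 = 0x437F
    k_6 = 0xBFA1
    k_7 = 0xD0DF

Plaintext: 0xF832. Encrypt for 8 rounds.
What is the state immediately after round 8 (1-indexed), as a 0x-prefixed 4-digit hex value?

s_0 = plaintext = 0xF832
s_1 = Round(s_0, k_0) = 0x32AC
s_2 = Round(s_1, k_1) = 0xAC6A
s_3 = Round(s_2, k_2) = 0x6A51
s_4 = Round(s_3, k_3) = 0x5119
s_5 = Round(s_4, k_4) = 0x197D
s_6 = Round(s_5, k_5) = 0x7D12
s_7 = Round(s_6, k_6) = 0x12EB
s_8 = Round(s_7, k_7) = 0xEB78

0xEB78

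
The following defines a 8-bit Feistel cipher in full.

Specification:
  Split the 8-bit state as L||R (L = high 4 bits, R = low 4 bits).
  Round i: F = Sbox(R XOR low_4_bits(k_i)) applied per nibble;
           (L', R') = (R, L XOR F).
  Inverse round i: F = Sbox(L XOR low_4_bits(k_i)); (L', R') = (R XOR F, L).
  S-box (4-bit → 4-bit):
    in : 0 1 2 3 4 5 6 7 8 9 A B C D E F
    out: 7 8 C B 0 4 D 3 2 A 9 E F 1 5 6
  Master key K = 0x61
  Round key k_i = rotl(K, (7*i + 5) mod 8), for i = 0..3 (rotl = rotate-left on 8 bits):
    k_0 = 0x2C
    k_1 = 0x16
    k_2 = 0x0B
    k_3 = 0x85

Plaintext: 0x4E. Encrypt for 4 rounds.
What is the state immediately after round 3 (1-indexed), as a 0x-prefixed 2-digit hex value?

0xBF

s_0 = plaintext = 0x4E
s_1 = Round(s_0, k_0) = 0xE8
s_2 = Round(s_1, k_1) = 0x8B
s_3 = Round(s_2, k_2) = 0xBF
s_4 = Round(s_3, k_3) = 0xF2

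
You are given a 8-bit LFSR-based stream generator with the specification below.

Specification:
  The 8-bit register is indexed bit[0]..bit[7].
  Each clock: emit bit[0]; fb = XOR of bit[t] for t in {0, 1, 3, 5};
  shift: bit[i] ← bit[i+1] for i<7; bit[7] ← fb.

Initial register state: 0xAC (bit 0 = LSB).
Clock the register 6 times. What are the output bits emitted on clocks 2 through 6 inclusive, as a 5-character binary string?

01101

reg_0 = 0xAC
clock 1: out=0, reg = 0x56
clock 2: out=0, reg = 0xAB
clock 3: out=1, reg = 0x55
clock 4: out=1, reg = 0xAA
clock 5: out=0, reg = 0xD5
clock 6: out=1, reg = 0xEA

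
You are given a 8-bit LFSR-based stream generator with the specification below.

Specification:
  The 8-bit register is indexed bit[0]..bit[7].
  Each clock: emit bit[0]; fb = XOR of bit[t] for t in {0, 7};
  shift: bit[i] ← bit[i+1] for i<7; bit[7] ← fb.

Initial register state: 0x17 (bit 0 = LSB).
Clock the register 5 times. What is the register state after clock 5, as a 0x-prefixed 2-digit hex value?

0x68

reg_0 = 0x17
clock 1: out=1, reg = 0x8B
clock 2: out=1, reg = 0x45
clock 3: out=1, reg = 0xA2
clock 4: out=0, reg = 0xD1
clock 5: out=1, reg = 0x68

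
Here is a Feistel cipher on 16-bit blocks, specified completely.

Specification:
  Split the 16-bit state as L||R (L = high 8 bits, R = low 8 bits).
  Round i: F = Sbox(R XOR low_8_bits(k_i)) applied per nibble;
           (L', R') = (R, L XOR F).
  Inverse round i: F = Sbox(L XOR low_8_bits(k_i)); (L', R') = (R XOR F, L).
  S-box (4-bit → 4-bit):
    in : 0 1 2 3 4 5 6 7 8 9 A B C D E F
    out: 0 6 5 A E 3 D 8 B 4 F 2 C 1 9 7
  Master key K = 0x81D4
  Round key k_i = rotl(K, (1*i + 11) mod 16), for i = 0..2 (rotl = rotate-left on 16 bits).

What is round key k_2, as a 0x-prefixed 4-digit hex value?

0x903A

K = 0x81D4
k_0 = rotl(K, (1*0+11) mod 16) = rotl(K, 11) = 0xA40E
k_1 = rotl(K, (1*1+11) mod 16) = rotl(K, 12) = 0x481D
k_2 = rotl(K, (1*2+11) mod 16) = rotl(K, 13) = 0x903A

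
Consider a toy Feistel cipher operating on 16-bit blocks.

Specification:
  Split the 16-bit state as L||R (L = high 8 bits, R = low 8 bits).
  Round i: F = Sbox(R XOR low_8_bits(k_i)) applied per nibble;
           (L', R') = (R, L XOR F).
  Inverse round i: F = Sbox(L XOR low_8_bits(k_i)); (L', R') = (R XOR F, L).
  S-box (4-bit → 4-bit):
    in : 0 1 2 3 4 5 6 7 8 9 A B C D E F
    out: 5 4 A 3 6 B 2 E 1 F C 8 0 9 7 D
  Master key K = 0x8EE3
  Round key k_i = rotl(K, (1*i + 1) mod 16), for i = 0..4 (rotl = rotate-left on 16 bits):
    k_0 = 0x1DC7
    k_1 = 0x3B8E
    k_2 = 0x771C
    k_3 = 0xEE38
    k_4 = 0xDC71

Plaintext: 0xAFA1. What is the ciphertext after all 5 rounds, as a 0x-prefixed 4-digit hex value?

0xF8E5

s_0 = plaintext = 0xAFA1
s_1 = Round(s_0, k_0) = 0xA18D
s_2 = Round(s_1, k_1) = 0x8DF2
s_3 = Round(s_2, k_2) = 0xF2FA
s_4 = Round(s_3, k_3) = 0xFAF8
s_5 = Round(s_4, k_4) = 0xF8E5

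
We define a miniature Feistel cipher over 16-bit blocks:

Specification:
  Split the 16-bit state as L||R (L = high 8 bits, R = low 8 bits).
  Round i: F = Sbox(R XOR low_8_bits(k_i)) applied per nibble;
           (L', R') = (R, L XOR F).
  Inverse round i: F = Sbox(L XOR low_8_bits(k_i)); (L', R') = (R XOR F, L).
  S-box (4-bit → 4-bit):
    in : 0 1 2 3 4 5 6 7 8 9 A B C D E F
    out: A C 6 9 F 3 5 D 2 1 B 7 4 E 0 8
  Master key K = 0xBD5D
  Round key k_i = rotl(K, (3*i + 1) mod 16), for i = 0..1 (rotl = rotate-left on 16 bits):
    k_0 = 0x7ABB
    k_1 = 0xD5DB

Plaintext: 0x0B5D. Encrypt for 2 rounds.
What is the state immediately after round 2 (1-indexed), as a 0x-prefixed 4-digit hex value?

0x0EBE

s_0 = plaintext = 0x0B5D
s_1 = Round(s_0, k_0) = 0x5D0E
s_2 = Round(s_1, k_1) = 0x0EBE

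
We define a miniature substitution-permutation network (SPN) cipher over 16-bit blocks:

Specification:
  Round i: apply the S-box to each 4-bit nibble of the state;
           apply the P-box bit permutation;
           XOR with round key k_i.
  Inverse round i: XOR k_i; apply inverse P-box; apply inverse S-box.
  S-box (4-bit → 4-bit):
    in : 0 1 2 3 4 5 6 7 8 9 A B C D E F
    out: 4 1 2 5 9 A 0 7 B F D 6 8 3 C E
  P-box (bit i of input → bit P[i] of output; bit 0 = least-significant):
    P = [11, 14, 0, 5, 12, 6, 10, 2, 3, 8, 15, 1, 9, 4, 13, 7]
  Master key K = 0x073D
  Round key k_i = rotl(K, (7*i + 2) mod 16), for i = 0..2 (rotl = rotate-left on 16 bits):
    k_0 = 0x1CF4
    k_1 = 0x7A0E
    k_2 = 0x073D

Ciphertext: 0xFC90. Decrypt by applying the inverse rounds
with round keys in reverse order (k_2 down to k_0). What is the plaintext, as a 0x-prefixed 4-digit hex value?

s_0 = ciphertext = 0xFC90
s_1 = InvRound(s_0, k_2) = 0xA749
s_2 = InvRound(s_1, k_1) = 0x6F97
s_3 = InvRound(s_2, k_0) = 0x35DF

0x35DF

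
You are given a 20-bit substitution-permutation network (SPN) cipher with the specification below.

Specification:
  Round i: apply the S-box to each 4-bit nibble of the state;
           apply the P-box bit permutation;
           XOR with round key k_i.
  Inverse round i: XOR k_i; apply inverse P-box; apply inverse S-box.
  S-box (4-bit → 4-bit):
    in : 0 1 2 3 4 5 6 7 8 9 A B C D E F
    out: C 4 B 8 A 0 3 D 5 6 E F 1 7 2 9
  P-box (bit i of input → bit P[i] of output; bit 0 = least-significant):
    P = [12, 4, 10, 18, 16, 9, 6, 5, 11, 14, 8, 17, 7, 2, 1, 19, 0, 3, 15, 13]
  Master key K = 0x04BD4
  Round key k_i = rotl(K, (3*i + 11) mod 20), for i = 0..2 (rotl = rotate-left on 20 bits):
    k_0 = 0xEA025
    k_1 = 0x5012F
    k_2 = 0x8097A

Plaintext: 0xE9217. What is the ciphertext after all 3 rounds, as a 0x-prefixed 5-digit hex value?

s_0 = plaintext = 0xE9217
s_1 = Round(s_0, k_0) = 0x8FC6B
s_2 = Round(s_1, k_1) = 0x89FBE
s_3 = Round(s_2, k_2) = 0xB830D

0xB830D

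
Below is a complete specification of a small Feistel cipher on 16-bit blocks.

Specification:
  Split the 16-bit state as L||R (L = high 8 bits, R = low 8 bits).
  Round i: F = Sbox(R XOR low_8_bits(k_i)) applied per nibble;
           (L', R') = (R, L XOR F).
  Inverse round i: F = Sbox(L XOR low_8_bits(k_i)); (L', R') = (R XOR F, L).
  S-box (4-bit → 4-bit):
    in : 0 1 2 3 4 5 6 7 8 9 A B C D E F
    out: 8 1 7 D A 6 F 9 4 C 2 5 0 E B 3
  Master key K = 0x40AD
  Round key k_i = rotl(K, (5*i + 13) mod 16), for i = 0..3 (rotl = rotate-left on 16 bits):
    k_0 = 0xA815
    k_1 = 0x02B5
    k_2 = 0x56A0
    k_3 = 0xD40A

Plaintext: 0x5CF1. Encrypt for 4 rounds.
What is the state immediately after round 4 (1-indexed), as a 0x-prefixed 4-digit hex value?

0x364C

s_0 = plaintext = 0x5CF1
s_1 = Round(s_0, k_0) = 0xF1E6
s_2 = Round(s_1, k_1) = 0xE69C
s_3 = Round(s_2, k_2) = 0x9C36
s_4 = Round(s_3, k_3) = 0x364C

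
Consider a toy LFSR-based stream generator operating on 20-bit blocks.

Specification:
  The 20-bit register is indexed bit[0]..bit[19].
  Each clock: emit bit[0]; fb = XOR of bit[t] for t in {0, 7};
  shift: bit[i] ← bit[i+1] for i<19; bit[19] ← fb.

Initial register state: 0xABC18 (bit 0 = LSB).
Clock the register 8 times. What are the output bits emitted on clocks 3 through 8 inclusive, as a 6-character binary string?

reg_0 = 0xABC18
clock 1: out=0, reg = 0x55E0C
clock 2: out=0, reg = 0x2AF06
clock 3: out=0, reg = 0x15783
clock 4: out=1, reg = 0x0ABC1
clock 5: out=1, reg = 0x055E0
clock 6: out=0, reg = 0x82AF0
clock 7: out=0, reg = 0xC1578
clock 8: out=0, reg = 0x60ABC

011000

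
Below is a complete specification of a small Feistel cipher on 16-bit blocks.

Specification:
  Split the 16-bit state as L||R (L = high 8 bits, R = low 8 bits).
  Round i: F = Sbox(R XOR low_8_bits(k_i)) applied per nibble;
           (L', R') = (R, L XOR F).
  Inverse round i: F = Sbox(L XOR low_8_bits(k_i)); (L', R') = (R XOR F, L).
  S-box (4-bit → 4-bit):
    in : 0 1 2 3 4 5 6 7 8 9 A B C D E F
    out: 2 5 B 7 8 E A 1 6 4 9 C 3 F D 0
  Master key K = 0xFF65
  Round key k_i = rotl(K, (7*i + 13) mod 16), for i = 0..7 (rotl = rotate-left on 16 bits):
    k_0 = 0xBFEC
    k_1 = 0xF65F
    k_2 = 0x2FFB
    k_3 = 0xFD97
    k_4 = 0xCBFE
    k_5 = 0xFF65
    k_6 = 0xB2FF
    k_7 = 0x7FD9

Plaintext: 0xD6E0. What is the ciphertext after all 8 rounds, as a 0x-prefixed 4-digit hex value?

0x2CF0

s_0 = plaintext = 0xD6E0
s_1 = Round(s_0, k_0) = 0xE0F5
s_2 = Round(s_1, k_1) = 0xF579
s_3 = Round(s_2, k_2) = 0x799E
s_4 = Round(s_3, k_3) = 0x9E5D
s_5 = Round(s_4, k_4) = 0x5D09
s_6 = Round(s_5, k_5) = 0x09FE
s_7 = Round(s_6, k_6) = 0xFE2C
s_8 = Round(s_7, k_7) = 0x2CF0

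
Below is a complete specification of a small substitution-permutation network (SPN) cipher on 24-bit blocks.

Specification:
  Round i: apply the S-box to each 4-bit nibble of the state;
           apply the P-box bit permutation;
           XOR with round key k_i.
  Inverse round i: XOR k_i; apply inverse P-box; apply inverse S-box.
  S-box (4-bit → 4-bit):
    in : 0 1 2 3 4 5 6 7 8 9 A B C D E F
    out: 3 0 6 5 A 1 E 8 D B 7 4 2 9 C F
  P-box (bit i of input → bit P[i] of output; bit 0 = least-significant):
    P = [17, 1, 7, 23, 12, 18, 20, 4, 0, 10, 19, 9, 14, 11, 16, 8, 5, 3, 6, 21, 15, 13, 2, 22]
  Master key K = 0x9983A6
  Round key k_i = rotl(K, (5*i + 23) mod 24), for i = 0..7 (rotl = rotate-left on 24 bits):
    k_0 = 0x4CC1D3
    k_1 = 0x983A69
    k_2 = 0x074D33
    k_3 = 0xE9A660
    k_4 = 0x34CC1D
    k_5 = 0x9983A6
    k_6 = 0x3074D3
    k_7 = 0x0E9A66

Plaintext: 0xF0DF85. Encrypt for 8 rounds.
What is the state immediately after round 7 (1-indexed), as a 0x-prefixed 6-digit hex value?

0x2F8EF0

s_0 = plaintext = 0xF0DF85
s_1 = Round(s_0, k_0) = 0x1636EE
s_2 = Round(s_1, k_1) = 0x217CB1
s_3 = Round(s_2, k_2) = 0x176837
s_4 = Round(s_3, k_3) = 0x50BD61
s_5 = Round(s_4, k_4) = 0x214E24
s_6 = Round(s_5, k_5) = 0x05A8A0
s_7 = Round(s_6, k_6) = 0x2F8EF0
s_8 = Round(s_7, k_7) = 0x31E918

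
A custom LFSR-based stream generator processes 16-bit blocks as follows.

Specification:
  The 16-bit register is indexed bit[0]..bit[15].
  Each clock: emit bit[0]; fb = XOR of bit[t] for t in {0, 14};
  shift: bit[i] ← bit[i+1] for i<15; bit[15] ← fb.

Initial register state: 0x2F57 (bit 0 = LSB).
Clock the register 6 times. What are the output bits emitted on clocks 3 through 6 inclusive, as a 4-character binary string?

1010

reg_0 = 0x2F57
clock 1: out=1, reg = 0x97AB
clock 2: out=1, reg = 0xCBD5
clock 3: out=1, reg = 0x65EA
clock 4: out=0, reg = 0xB2F5
clock 5: out=1, reg = 0xD97A
clock 6: out=0, reg = 0xECBD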